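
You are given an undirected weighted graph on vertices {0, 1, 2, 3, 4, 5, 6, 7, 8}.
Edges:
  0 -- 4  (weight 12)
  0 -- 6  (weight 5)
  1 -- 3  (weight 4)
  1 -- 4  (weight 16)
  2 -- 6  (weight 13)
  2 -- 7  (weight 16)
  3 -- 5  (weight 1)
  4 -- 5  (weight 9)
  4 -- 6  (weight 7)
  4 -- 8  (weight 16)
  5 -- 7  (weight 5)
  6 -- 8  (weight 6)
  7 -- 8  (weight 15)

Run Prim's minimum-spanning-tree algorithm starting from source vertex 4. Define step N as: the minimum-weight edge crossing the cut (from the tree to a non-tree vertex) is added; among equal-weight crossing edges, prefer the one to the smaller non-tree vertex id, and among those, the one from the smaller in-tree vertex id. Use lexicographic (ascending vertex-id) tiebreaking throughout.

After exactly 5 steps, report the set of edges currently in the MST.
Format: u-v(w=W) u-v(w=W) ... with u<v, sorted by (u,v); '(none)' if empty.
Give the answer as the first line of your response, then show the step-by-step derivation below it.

0-6(w=5) 3-5(w=1) 4-5(w=9) 4-6(w=7) 6-8(w=6)

step 1: add edge 4-6 (w=7); MST = {4-6(w=7)}
step 2: add edge 0-6 (w=5); MST = {0-6(w=5) 4-6(w=7)}
step 3: add edge 6-8 (w=6); MST = {0-6(w=5) 4-6(w=7) 6-8(w=6)}
step 4: add edge 4-5 (w=9); MST = {0-6(w=5) 4-5(w=9) 4-6(w=7) 6-8(w=6)}
step 5: add edge 3-5 (w=1); MST = {0-6(w=5) 3-5(w=1) 4-5(w=9) 4-6(w=7) 6-8(w=6)}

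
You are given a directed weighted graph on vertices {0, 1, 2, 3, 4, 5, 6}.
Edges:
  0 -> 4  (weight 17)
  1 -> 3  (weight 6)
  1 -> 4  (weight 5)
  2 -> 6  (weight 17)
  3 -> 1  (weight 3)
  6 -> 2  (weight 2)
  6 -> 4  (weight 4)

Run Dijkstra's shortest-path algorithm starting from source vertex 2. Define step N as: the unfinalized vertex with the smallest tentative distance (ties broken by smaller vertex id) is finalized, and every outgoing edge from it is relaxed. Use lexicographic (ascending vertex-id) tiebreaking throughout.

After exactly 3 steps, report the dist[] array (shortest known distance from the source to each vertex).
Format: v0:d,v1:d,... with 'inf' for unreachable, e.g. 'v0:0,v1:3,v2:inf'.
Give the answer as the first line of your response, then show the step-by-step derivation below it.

v0:inf,v1:inf,v2:0,v3:inf,v4:21,v5:inf,v6:17

step 1: dist = v0:inf,v1:inf,v2:0,v3:inf,v4:inf,v5:inf,v6:17
step 2: dist = v0:inf,v1:inf,v2:0,v3:inf,v4:21,v5:inf,v6:17
step 3: dist = v0:inf,v1:inf,v2:0,v3:inf,v4:21,v5:inf,v6:17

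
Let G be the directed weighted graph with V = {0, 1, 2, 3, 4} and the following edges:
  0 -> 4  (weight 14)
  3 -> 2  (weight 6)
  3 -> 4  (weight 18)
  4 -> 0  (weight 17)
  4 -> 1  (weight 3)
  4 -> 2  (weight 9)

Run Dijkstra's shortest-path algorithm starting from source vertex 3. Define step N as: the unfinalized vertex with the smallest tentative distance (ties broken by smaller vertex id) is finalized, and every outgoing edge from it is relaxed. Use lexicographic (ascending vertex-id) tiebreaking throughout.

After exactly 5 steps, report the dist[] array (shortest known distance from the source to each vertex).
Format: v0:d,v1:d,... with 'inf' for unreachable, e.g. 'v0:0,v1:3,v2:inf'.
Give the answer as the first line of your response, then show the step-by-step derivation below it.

v0:35,v1:21,v2:6,v3:0,v4:18

step 1: dist = v0:inf,v1:inf,v2:6,v3:0,v4:18
step 2: dist = v0:inf,v1:inf,v2:6,v3:0,v4:18
step 3: dist = v0:35,v1:21,v2:6,v3:0,v4:18
step 4: dist = v0:35,v1:21,v2:6,v3:0,v4:18
step 5: dist = v0:35,v1:21,v2:6,v3:0,v4:18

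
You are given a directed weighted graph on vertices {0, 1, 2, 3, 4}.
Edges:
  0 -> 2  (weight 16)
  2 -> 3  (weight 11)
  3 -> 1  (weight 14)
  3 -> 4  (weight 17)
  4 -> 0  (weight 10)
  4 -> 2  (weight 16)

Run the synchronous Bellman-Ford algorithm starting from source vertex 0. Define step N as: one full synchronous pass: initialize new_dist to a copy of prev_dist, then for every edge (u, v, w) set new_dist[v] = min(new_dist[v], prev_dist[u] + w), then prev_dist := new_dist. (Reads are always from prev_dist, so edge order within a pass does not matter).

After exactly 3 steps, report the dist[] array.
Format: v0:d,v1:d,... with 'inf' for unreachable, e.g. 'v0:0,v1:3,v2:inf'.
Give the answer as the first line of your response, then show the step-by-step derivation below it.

v0:0,v1:41,v2:16,v3:27,v4:44

step 1: dist = v0:0,v1:inf,v2:16,v3:inf,v4:inf
step 2: dist = v0:0,v1:inf,v2:16,v3:27,v4:inf
step 3: dist = v0:0,v1:41,v2:16,v3:27,v4:44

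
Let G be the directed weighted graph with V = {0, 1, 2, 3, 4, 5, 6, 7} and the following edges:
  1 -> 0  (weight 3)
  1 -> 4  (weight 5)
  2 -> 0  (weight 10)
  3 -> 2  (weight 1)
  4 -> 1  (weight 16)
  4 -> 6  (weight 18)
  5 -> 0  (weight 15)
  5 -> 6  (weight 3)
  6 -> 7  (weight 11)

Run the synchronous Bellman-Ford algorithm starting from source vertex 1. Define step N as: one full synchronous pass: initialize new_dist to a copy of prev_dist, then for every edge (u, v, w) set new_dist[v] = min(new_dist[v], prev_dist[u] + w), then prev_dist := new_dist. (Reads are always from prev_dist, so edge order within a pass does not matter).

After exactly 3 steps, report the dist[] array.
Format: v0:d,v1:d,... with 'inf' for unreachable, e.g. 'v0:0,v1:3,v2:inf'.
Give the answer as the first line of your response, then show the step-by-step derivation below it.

v0:3,v1:0,v2:inf,v3:inf,v4:5,v5:inf,v6:23,v7:34

step 1: dist = v0:3,v1:0,v2:inf,v3:inf,v4:5,v5:inf,v6:inf,v7:inf
step 2: dist = v0:3,v1:0,v2:inf,v3:inf,v4:5,v5:inf,v6:23,v7:inf
step 3: dist = v0:3,v1:0,v2:inf,v3:inf,v4:5,v5:inf,v6:23,v7:34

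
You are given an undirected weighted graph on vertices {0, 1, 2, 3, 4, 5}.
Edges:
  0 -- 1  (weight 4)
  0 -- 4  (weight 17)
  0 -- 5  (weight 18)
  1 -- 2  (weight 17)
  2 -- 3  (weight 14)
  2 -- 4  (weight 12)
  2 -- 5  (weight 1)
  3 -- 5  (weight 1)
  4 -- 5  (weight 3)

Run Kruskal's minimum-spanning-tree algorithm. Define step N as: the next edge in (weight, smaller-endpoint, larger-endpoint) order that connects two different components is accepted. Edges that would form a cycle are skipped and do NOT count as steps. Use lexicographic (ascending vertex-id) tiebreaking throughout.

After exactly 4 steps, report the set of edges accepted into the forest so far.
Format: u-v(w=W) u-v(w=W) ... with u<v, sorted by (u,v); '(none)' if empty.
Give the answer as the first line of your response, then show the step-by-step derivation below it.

0-1(w=4) 2-5(w=1) 3-5(w=1) 4-5(w=3)

step 1: add edge 2-5 (w=1); MST = {2-5(w=1)}
step 2: add edge 3-5 (w=1); MST = {2-5(w=1) 3-5(w=1)}
step 3: add edge 4-5 (w=3); MST = {2-5(w=1) 3-5(w=1) 4-5(w=3)}
step 4: add edge 0-1 (w=4); MST = {0-1(w=4) 2-5(w=1) 3-5(w=1) 4-5(w=3)}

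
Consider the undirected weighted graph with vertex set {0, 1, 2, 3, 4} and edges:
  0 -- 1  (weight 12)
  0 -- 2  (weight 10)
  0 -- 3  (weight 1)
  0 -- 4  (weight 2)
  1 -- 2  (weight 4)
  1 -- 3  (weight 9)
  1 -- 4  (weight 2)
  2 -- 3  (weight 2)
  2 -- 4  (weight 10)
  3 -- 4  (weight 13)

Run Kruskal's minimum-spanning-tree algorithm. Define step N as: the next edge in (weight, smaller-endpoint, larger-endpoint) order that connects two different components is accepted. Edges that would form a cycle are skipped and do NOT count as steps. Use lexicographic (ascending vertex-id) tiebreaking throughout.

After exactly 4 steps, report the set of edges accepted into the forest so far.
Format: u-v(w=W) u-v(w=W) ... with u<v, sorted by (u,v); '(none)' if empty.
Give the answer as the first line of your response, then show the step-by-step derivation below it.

0-3(w=1) 0-4(w=2) 1-4(w=2) 2-3(w=2)

step 1: add edge 0-3 (w=1); MST = {0-3(w=1)}
step 2: add edge 0-4 (w=2); MST = {0-3(w=1) 0-4(w=2)}
step 3: add edge 1-4 (w=2); MST = {0-3(w=1) 0-4(w=2) 1-4(w=2)}
step 4: add edge 2-3 (w=2); MST = {0-3(w=1) 0-4(w=2) 1-4(w=2) 2-3(w=2)}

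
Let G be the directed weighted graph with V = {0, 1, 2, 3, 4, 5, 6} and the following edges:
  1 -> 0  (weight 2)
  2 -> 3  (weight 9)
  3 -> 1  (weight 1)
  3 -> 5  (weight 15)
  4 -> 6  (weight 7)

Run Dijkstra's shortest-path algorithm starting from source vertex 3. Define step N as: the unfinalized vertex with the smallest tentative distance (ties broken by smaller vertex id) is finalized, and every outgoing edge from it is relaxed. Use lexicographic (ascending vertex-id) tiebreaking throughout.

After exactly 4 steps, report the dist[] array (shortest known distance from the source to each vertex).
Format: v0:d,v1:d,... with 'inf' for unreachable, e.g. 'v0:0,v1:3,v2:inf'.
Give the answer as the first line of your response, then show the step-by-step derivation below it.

v0:3,v1:1,v2:inf,v3:0,v4:inf,v5:15,v6:inf

step 1: dist = v0:inf,v1:1,v2:inf,v3:0,v4:inf,v5:15,v6:inf
step 2: dist = v0:3,v1:1,v2:inf,v3:0,v4:inf,v5:15,v6:inf
step 3: dist = v0:3,v1:1,v2:inf,v3:0,v4:inf,v5:15,v6:inf
step 4: dist = v0:3,v1:1,v2:inf,v3:0,v4:inf,v5:15,v6:inf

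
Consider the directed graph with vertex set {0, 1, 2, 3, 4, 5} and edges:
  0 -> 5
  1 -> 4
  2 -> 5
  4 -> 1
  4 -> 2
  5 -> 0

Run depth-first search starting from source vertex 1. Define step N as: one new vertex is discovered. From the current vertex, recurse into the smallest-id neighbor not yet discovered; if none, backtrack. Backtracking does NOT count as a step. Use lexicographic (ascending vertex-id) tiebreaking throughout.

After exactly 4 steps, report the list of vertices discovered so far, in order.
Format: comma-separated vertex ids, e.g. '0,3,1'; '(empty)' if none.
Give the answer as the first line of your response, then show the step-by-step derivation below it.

1,4,2,5

step 1: discover 1; path=1; order=1
step 2: discover 4; path=1>4; order=1,4
step 3: discover 2; path=1>4>2; order=1,4,2
step 4: discover 5; path=1>4>2>5; order=1,4,2,5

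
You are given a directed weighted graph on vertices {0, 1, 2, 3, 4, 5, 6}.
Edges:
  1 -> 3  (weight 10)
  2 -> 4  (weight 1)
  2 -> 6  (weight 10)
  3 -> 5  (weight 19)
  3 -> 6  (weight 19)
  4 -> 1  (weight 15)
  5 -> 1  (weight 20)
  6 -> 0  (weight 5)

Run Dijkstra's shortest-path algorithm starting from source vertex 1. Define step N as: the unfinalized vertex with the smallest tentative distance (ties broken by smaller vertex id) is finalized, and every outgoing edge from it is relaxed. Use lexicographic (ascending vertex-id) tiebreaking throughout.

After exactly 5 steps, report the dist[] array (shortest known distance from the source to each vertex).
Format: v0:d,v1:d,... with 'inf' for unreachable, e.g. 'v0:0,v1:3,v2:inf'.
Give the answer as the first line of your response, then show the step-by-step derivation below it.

v0:34,v1:0,v2:inf,v3:10,v4:inf,v5:29,v6:29

step 1: dist = v0:inf,v1:0,v2:inf,v3:10,v4:inf,v5:inf,v6:inf
step 2: dist = v0:inf,v1:0,v2:inf,v3:10,v4:inf,v5:29,v6:29
step 3: dist = v0:inf,v1:0,v2:inf,v3:10,v4:inf,v5:29,v6:29
step 4: dist = v0:34,v1:0,v2:inf,v3:10,v4:inf,v5:29,v6:29
step 5: dist = v0:34,v1:0,v2:inf,v3:10,v4:inf,v5:29,v6:29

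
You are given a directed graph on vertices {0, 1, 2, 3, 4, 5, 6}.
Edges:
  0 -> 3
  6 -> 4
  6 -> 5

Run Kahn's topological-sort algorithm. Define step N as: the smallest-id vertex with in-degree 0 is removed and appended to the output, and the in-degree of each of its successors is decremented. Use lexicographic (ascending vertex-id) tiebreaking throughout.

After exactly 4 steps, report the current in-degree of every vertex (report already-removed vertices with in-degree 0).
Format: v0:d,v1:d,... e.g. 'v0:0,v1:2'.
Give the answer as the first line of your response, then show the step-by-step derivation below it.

v0:0,v1:0,v2:0,v3:0,v4:1,v5:1,v6:0

step 1: output 0; order=[0]; indeg=(0,0,0,0,1,1,0)
step 2: output 1; order=[0,1]; indeg=(0,0,0,0,1,1,0)
step 3: output 2; order=[0,1,2]; indeg=(0,0,0,0,1,1,0)
step 4: output 3; order=[0,1,2,3]; indeg=(0,0,0,0,1,1,0)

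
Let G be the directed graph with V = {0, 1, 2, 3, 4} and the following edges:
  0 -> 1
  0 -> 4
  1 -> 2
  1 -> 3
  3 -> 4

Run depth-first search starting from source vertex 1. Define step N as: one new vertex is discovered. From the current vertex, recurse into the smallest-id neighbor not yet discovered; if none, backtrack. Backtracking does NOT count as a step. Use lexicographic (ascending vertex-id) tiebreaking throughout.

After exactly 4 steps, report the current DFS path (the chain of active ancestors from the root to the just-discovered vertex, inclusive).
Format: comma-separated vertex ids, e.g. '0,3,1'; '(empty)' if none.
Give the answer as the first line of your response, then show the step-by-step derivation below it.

1,3,4

step 1: discover 1; path=1; order=1
step 2: discover 2; path=1>2; order=1,2
step 3: discover 3; path=1>3; order=1,2,3
step 4: discover 4; path=1>3>4; order=1,2,3,4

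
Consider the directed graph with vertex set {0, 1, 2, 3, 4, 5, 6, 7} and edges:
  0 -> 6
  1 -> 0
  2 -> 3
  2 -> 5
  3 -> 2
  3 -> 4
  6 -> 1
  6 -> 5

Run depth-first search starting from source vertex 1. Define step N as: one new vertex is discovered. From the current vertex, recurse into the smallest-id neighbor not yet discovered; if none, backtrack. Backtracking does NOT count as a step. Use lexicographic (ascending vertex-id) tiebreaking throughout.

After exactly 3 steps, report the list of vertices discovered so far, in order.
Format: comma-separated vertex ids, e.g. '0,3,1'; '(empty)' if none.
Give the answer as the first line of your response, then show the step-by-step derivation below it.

1,0,6

step 1: discover 1; path=1; order=1
step 2: discover 0; path=1>0; order=1,0
step 3: discover 6; path=1>0>6; order=1,0,6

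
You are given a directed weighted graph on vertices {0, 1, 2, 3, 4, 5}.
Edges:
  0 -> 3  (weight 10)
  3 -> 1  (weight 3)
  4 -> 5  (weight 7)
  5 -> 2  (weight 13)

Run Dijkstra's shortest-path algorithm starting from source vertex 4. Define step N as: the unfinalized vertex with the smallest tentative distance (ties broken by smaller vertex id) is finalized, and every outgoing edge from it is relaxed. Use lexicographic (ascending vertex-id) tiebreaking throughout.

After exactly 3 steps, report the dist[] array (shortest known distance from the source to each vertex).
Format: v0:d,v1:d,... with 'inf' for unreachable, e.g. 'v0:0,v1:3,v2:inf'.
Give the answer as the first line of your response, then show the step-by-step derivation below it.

v0:inf,v1:inf,v2:20,v3:inf,v4:0,v5:7

step 1: dist = v0:inf,v1:inf,v2:inf,v3:inf,v4:0,v5:7
step 2: dist = v0:inf,v1:inf,v2:20,v3:inf,v4:0,v5:7
step 3: dist = v0:inf,v1:inf,v2:20,v3:inf,v4:0,v5:7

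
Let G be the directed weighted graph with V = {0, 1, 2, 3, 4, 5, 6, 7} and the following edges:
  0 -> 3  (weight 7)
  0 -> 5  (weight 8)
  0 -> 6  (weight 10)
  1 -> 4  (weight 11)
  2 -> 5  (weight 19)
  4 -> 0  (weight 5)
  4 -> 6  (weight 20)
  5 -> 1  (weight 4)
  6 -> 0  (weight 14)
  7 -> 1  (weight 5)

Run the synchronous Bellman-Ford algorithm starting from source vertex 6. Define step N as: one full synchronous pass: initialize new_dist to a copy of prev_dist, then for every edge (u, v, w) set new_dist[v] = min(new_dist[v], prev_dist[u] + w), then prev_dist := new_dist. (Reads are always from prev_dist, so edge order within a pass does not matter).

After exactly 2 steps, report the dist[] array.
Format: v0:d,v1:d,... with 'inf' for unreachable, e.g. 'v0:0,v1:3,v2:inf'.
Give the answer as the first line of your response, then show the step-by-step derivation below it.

v0:14,v1:inf,v2:inf,v3:21,v4:inf,v5:22,v6:0,v7:inf

step 1: dist = v0:14,v1:inf,v2:inf,v3:inf,v4:inf,v5:inf,v6:0,v7:inf
step 2: dist = v0:14,v1:inf,v2:inf,v3:21,v4:inf,v5:22,v6:0,v7:inf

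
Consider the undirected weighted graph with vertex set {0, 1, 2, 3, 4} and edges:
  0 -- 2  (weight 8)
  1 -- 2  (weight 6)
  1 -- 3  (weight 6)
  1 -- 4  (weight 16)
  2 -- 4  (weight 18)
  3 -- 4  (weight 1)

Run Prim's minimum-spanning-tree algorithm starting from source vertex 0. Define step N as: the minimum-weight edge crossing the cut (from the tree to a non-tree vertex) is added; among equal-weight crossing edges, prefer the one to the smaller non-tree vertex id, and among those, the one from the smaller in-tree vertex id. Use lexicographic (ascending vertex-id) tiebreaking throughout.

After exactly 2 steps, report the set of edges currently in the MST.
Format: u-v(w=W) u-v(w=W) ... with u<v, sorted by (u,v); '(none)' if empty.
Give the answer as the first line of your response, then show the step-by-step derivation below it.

0-2(w=8) 1-2(w=6)

step 1: add edge 0-2 (w=8); MST = {0-2(w=8)}
step 2: add edge 1-2 (w=6); MST = {0-2(w=8) 1-2(w=6)}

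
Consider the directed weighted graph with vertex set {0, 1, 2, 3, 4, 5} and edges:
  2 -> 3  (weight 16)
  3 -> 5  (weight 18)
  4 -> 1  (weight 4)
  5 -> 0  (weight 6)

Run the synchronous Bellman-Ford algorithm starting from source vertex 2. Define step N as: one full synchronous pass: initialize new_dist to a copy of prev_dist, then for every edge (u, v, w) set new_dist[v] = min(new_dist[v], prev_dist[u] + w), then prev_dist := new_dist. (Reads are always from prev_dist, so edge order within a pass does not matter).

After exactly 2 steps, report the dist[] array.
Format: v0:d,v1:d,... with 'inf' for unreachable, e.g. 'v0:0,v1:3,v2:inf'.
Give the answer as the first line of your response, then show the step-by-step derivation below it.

v0:inf,v1:inf,v2:0,v3:16,v4:inf,v5:34

step 1: dist = v0:inf,v1:inf,v2:0,v3:16,v4:inf,v5:inf
step 2: dist = v0:inf,v1:inf,v2:0,v3:16,v4:inf,v5:34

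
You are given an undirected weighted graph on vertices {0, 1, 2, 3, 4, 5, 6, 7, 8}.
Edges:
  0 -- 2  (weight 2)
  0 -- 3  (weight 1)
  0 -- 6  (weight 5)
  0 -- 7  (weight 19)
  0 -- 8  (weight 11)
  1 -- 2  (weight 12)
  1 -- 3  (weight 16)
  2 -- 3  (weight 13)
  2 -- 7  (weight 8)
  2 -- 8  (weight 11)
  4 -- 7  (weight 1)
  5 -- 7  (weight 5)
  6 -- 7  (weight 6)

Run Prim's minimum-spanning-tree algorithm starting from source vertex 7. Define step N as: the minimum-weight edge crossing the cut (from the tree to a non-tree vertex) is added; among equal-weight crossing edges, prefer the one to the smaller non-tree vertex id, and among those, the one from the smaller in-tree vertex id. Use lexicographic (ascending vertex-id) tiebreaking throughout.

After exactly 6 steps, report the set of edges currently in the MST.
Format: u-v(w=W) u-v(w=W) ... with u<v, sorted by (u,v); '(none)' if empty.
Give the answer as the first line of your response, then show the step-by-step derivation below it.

0-2(w=2) 0-3(w=1) 0-6(w=5) 4-7(w=1) 5-7(w=5) 6-7(w=6)

step 1: add edge 4-7 (w=1); MST = {4-7(w=1)}
step 2: add edge 5-7 (w=5); MST = {4-7(w=1) 5-7(w=5)}
step 3: add edge 6-7 (w=6); MST = {4-7(w=1) 5-7(w=5) 6-7(w=6)}
step 4: add edge 0-6 (w=5); MST = {0-6(w=5) 4-7(w=1) 5-7(w=5) 6-7(w=6)}
step 5: add edge 0-3 (w=1); MST = {0-3(w=1) 0-6(w=5) 4-7(w=1) 5-7(w=5) 6-7(w=6)}
step 6: add edge 0-2 (w=2); MST = {0-2(w=2) 0-3(w=1) 0-6(w=5) 4-7(w=1) 5-7(w=5) 6-7(w=6)}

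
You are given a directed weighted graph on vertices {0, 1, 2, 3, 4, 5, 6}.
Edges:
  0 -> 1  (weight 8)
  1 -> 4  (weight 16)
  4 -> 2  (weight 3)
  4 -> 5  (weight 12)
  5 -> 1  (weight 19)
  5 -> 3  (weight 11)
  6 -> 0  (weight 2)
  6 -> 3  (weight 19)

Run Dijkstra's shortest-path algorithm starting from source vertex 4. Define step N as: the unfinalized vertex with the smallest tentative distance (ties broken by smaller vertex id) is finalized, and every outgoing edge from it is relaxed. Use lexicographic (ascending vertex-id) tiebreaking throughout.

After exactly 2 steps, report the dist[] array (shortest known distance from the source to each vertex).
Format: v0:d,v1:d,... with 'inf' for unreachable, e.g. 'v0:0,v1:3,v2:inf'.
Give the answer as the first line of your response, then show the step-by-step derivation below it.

v0:inf,v1:inf,v2:3,v3:inf,v4:0,v5:12,v6:inf

step 1: dist = v0:inf,v1:inf,v2:3,v3:inf,v4:0,v5:12,v6:inf
step 2: dist = v0:inf,v1:inf,v2:3,v3:inf,v4:0,v5:12,v6:inf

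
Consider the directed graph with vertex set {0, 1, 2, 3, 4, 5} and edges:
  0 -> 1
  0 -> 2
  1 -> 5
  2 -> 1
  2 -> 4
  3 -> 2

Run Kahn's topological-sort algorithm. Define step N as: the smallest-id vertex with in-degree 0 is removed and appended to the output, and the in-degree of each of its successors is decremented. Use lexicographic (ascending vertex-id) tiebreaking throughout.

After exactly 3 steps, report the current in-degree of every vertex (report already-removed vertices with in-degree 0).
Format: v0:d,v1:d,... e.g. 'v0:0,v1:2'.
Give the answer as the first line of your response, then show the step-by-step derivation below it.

v0:0,v1:0,v2:0,v3:0,v4:0,v5:1

step 1: output 0; order=[0]; indeg=(0,1,1,0,1,1)
step 2: output 3; order=[0,3]; indeg=(0,1,0,0,1,1)
step 3: output 2; order=[0,3,2]; indeg=(0,0,0,0,0,1)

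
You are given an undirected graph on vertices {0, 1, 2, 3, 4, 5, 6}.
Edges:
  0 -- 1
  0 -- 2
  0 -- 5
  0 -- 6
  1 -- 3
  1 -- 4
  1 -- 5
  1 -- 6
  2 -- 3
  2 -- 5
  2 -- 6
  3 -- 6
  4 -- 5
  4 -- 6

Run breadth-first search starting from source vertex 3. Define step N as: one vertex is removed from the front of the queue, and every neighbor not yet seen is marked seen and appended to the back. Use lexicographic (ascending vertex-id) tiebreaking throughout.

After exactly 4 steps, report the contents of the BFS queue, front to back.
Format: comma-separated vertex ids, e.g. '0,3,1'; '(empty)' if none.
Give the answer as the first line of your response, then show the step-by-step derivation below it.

0,4,5

step 1: dequeue 3; queue=[1,2,6]; order=3
step 2: dequeue 1; queue=[2,6,0,4,5]; order=3,1
step 3: dequeue 2; queue=[6,0,4,5]; order=3,1,2
step 4: dequeue 6; queue=[0,4,5]; order=3,1,2,6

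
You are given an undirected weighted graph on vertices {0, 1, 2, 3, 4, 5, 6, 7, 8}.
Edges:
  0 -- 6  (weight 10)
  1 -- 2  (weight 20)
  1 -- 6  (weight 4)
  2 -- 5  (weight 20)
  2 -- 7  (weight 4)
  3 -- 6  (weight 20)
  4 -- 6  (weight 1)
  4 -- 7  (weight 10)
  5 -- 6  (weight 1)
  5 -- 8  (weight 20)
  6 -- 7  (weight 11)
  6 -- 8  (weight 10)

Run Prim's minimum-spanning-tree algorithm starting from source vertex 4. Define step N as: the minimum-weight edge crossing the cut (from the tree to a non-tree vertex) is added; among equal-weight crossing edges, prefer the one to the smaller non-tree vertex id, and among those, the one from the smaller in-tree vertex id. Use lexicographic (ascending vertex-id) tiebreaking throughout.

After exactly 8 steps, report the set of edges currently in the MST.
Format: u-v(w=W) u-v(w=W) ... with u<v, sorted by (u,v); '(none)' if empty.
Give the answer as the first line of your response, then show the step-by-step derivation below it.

0-6(w=10) 1-6(w=4) 2-7(w=4) 3-6(w=20) 4-6(w=1) 4-7(w=10) 5-6(w=1) 6-8(w=10)

step 1: add edge 4-6 (w=1); MST = {4-6(w=1)}
step 2: add edge 5-6 (w=1); MST = {4-6(w=1) 5-6(w=1)}
step 3: add edge 1-6 (w=4); MST = {1-6(w=4) 4-6(w=1) 5-6(w=1)}
step 4: add edge 0-6 (w=10); MST = {0-6(w=10) 1-6(w=4) 4-6(w=1) 5-6(w=1)}
step 5: add edge 4-7 (w=10); MST = {0-6(w=10) 1-6(w=4) 4-6(w=1) 4-7(w=10) 5-6(w=1)}
step 6: add edge 2-7 (w=4); MST = {0-6(w=10) 1-6(w=4) 2-7(w=4) 4-6(w=1) 4-7(w=10) 5-6(w=1)}
step 7: add edge 6-8 (w=10); MST = {0-6(w=10) 1-6(w=4) 2-7(w=4) 4-6(w=1) 4-7(w=10) 5-6(w=1) 6-8(w=10)}
step 8: add edge 3-6 (w=20); MST = {0-6(w=10) 1-6(w=4) 2-7(w=4) 3-6(w=20) 4-6(w=1) 4-7(w=10) 5-6(w=1) 6-8(w=10)}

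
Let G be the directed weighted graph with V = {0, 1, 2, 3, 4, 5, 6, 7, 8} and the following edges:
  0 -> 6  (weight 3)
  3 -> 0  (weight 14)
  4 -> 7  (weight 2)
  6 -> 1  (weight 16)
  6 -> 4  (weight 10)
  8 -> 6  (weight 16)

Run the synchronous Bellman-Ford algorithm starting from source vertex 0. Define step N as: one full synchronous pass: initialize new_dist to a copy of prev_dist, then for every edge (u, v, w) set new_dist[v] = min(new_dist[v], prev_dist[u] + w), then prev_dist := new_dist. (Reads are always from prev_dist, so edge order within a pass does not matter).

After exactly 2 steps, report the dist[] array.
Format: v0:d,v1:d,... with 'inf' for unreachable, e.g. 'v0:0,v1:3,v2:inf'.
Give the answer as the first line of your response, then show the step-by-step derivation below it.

v0:0,v1:19,v2:inf,v3:inf,v4:13,v5:inf,v6:3,v7:inf,v8:inf

step 1: dist = v0:0,v1:inf,v2:inf,v3:inf,v4:inf,v5:inf,v6:3,v7:inf,v8:inf
step 2: dist = v0:0,v1:19,v2:inf,v3:inf,v4:13,v5:inf,v6:3,v7:inf,v8:inf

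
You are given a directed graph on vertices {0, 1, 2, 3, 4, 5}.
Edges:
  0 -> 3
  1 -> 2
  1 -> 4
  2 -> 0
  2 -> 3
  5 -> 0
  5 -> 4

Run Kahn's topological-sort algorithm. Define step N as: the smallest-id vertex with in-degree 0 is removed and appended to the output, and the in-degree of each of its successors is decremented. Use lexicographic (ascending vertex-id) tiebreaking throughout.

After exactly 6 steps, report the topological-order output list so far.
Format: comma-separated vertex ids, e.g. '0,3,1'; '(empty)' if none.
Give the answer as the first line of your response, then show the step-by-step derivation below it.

1,2,5,0,3,4

step 1: output 1; order=[1]; indeg=(2,0,0,2,1,0)
step 2: output 2; order=[1,2]; indeg=(1,0,0,1,1,0)
step 3: output 5; order=[1,2,5]; indeg=(0,0,0,1,0,0)
step 4: output 0; order=[1,2,5,0]; indeg=(0,0,0,0,0,0)
step 5: output 3; order=[1,2,5,0,3]; indeg=(0,0,0,0,0,0)
step 6: output 4; order=[1,2,5,0,3,4]; indeg=(0,0,0,0,0,0)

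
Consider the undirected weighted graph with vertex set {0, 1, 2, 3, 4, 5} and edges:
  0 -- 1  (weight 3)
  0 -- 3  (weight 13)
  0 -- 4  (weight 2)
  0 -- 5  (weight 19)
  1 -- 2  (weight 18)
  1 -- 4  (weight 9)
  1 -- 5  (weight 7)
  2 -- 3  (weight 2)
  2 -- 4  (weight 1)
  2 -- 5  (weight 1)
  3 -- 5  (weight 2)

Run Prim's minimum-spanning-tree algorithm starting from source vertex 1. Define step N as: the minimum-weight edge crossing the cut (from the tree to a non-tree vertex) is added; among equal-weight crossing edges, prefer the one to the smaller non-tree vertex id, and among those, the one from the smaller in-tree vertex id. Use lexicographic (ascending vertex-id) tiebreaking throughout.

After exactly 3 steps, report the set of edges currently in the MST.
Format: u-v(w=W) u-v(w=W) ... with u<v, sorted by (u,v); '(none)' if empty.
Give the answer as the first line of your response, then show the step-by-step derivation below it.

0-1(w=3) 0-4(w=2) 2-4(w=1)

step 1: add edge 0-1 (w=3); MST = {0-1(w=3)}
step 2: add edge 0-4 (w=2); MST = {0-1(w=3) 0-4(w=2)}
step 3: add edge 2-4 (w=1); MST = {0-1(w=3) 0-4(w=2) 2-4(w=1)}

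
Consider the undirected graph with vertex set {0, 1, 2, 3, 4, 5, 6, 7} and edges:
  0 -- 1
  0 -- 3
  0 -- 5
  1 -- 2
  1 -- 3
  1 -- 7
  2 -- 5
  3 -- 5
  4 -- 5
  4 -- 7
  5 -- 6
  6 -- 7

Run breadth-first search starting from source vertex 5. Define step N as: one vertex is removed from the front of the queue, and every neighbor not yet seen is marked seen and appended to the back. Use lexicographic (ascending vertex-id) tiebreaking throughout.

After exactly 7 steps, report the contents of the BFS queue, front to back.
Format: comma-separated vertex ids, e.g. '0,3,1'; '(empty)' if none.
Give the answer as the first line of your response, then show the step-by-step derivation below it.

7

step 1: dequeue 5; queue=[0,2,3,4,6]; order=5
step 2: dequeue 0; queue=[2,3,4,6,1]; order=5,0
step 3: dequeue 2; queue=[3,4,6,1]; order=5,0,2
step 4: dequeue 3; queue=[4,6,1]; order=5,0,2,3
step 5: dequeue 4; queue=[6,1,7]; order=5,0,2,3,4
step 6: dequeue 6; queue=[1,7]; order=5,0,2,3,4,6
step 7: dequeue 1; queue=[7]; order=5,0,2,3,4,6,1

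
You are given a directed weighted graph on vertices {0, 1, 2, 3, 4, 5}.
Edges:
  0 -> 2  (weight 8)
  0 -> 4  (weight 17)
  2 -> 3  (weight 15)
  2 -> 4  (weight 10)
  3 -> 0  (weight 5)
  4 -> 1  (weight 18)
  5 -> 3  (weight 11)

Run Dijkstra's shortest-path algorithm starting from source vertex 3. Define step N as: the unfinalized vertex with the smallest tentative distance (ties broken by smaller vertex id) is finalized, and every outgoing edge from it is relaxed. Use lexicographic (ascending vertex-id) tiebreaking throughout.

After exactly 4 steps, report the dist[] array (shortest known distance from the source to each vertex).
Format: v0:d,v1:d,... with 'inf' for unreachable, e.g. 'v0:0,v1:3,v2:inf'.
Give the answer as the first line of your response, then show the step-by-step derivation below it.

v0:5,v1:40,v2:13,v3:0,v4:22,v5:inf

step 1: dist = v0:5,v1:inf,v2:inf,v3:0,v4:inf,v5:inf
step 2: dist = v0:5,v1:inf,v2:13,v3:0,v4:22,v5:inf
step 3: dist = v0:5,v1:inf,v2:13,v3:0,v4:22,v5:inf
step 4: dist = v0:5,v1:40,v2:13,v3:0,v4:22,v5:inf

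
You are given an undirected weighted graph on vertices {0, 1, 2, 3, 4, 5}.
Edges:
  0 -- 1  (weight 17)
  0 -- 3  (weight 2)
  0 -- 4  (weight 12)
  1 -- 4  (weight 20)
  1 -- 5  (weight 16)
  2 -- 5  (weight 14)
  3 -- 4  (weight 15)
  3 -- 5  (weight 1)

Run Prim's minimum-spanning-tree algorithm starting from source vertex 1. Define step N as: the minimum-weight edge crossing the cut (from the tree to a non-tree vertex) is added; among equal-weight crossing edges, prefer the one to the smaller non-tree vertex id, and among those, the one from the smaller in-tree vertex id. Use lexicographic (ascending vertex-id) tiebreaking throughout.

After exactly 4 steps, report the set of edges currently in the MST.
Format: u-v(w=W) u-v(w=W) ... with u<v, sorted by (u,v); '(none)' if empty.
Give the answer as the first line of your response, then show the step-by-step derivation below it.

0-3(w=2) 0-4(w=12) 1-5(w=16) 3-5(w=1)

step 1: add edge 1-5 (w=16); MST = {1-5(w=16)}
step 2: add edge 3-5 (w=1); MST = {1-5(w=16) 3-5(w=1)}
step 3: add edge 0-3 (w=2); MST = {0-3(w=2) 1-5(w=16) 3-5(w=1)}
step 4: add edge 0-4 (w=12); MST = {0-3(w=2) 0-4(w=12) 1-5(w=16) 3-5(w=1)}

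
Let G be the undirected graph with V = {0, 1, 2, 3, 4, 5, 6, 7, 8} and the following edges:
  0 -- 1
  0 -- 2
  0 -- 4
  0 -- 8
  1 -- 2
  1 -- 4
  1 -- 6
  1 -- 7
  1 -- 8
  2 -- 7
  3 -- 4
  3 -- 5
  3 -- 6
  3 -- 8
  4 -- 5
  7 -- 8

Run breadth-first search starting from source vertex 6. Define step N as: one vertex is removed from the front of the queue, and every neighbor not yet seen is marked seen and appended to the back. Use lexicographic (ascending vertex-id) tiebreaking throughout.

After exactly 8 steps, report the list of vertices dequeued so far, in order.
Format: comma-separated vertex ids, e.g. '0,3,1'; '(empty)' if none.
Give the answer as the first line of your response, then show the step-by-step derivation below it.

6,1,3,0,2,4,7,8

step 1: dequeue 6; queue=[1,3]; order=6
step 2: dequeue 1; queue=[3,0,2,4,7,8]; order=6,1
step 3: dequeue 3; queue=[0,2,4,7,8,5]; order=6,1,3
step 4: dequeue 0; queue=[2,4,7,8,5]; order=6,1,3,0
step 5: dequeue 2; queue=[4,7,8,5]; order=6,1,3,0,2
step 6: dequeue 4; queue=[7,8,5]; order=6,1,3,0,2,4
step 7: dequeue 7; queue=[8,5]; order=6,1,3,0,2,4,7
step 8: dequeue 8; queue=[5]; order=6,1,3,0,2,4,7,8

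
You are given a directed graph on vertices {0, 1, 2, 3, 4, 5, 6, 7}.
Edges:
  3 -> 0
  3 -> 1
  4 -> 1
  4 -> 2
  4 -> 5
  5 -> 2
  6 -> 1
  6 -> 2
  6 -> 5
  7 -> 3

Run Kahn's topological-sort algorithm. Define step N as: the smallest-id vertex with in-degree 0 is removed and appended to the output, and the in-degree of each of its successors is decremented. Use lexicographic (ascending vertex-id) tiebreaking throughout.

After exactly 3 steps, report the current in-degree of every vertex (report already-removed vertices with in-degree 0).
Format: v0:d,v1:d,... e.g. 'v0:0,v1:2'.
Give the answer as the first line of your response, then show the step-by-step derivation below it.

v0:1,v1:1,v2:0,v3:1,v4:0,v5:0,v6:0,v7:0

step 1: output 4; order=[4]; indeg=(1,2,2,1,0,1,0,0)
step 2: output 6; order=[4,6]; indeg=(1,1,1,1,0,0,0,0)
step 3: output 5; order=[4,6,5]; indeg=(1,1,0,1,0,0,0,0)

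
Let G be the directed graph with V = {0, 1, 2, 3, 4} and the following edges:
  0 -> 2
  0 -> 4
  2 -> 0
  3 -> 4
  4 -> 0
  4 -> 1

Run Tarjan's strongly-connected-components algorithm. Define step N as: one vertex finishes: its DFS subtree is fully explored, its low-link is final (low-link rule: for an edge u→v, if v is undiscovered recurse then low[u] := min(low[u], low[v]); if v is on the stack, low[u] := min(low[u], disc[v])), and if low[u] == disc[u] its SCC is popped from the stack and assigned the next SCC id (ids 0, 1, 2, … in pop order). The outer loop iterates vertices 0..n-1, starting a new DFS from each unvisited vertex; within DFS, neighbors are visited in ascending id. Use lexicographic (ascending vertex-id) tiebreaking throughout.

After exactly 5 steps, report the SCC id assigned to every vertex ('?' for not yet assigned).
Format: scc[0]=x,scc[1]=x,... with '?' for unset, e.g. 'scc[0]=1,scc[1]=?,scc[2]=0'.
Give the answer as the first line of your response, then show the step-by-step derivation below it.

scc[0]=1,scc[1]=0,scc[2]=1,scc[3]=2,scc[4]=1

step 1: low=(low[0]=0,low[1]=?,low[2]=0,low[3]=?,low[4]=?); scc=(scc[0]=?,scc[1]=?,scc[2]=?,scc[3]=?,scc[4]=?)
step 2: low=(low[0]=0,low[1]=3,low[2]=0,low[3]=?,low[4]=0); scc=(scc[0]=?,scc[1]=0,scc[2]=?,scc[3]=?,scc[4]=?)
step 3: low=(low[0]=0,low[1]=3,low[2]=0,low[3]=?,low[4]=0); scc=(scc[0]=?,scc[1]=0,scc[2]=?,scc[3]=?,scc[4]=?)
step 4: low=(low[0]=0,low[1]=3,low[2]=0,low[3]=?,low[4]=0); scc=(scc[0]=1,scc[1]=0,scc[2]=1,scc[3]=?,scc[4]=1)
step 5: low=(low[0]=0,low[1]=3,low[2]=0,low[3]=4,low[4]=0); scc=(scc[0]=1,scc[1]=0,scc[2]=1,scc[3]=2,scc[4]=1)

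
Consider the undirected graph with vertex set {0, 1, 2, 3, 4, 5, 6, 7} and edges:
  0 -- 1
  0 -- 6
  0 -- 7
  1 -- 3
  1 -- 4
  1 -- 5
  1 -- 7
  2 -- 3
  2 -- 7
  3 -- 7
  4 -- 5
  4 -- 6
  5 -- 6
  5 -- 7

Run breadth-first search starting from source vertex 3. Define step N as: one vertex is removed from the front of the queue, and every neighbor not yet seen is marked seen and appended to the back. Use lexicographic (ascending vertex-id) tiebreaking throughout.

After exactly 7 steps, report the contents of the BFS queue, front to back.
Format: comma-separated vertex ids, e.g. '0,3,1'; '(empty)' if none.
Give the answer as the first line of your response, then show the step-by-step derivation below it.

6

step 1: dequeue 3; queue=[1,2,7]; order=3
step 2: dequeue 1; queue=[2,7,0,4,5]; order=3,1
step 3: dequeue 2; queue=[7,0,4,5]; order=3,1,2
step 4: dequeue 7; queue=[0,4,5]; order=3,1,2,7
step 5: dequeue 0; queue=[4,5,6]; order=3,1,2,7,0
step 6: dequeue 4; queue=[5,6]; order=3,1,2,7,0,4
step 7: dequeue 5; queue=[6]; order=3,1,2,7,0,4,5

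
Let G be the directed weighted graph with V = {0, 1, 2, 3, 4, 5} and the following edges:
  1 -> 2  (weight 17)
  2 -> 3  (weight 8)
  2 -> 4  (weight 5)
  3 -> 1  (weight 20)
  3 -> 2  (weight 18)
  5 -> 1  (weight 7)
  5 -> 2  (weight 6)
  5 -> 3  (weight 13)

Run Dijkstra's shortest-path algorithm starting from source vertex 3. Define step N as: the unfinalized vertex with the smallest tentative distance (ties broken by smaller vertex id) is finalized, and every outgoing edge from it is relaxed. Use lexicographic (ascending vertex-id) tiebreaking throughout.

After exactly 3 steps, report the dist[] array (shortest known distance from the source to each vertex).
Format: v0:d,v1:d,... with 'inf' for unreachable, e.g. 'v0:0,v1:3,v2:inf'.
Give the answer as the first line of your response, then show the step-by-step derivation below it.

v0:inf,v1:20,v2:18,v3:0,v4:23,v5:inf

step 1: dist = v0:inf,v1:20,v2:18,v3:0,v4:inf,v5:inf
step 2: dist = v0:inf,v1:20,v2:18,v3:0,v4:23,v5:inf
step 3: dist = v0:inf,v1:20,v2:18,v3:0,v4:23,v5:inf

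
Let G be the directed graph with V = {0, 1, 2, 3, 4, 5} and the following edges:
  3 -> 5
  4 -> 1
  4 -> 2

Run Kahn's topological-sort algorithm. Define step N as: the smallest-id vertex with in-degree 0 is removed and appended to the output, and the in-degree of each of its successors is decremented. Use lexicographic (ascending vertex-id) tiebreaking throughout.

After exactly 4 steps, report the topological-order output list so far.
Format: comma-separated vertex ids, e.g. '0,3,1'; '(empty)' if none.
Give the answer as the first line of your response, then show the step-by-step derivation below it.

0,3,4,1

step 1: output 0; order=[0]; indeg=(0,1,1,0,0,1)
step 2: output 3; order=[0,3]; indeg=(0,1,1,0,0,0)
step 3: output 4; order=[0,3,4]; indeg=(0,0,0,0,0,0)
step 4: output 1; order=[0,3,4,1]; indeg=(0,0,0,0,0,0)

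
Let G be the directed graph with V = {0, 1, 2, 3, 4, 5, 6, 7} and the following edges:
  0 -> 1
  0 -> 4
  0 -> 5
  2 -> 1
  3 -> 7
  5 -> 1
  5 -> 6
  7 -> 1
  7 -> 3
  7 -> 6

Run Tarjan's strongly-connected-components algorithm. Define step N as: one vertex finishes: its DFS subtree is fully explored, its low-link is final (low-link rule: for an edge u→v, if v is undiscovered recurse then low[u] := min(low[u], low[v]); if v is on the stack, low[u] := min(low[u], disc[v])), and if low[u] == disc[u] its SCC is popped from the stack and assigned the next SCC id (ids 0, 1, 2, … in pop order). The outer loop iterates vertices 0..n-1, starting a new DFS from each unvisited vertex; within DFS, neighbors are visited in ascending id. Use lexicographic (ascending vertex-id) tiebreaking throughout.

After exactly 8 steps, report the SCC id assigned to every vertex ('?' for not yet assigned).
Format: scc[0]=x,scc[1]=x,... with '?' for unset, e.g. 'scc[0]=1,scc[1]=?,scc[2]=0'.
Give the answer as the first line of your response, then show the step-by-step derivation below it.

scc[0]=4,scc[1]=0,scc[2]=5,scc[3]=6,scc[4]=1,scc[5]=3,scc[6]=2,scc[7]=6

step 1: low=(low[0]=0,low[1]=1,low[2]=?,low[3]=?,low[4]=?,low[5]=?,low[6]=?,low[7]=?); scc=(scc[0]=?,scc[1]=0,scc[2]=?,scc[3]=?,scc[4]=?,scc[5]=?,scc[6]=?,scc[7]=?)
step 2: low=(low[0]=0,low[1]=1,low[2]=?,low[3]=?,low[4]=2,low[5]=?,low[6]=?,low[7]=?); scc=(scc[0]=?,scc[1]=0,scc[2]=?,scc[3]=?,scc[4]=1,scc[5]=?,scc[6]=?,scc[7]=?)
step 3: low=(low[0]=0,low[1]=1,low[2]=?,low[3]=?,low[4]=2,low[5]=3,low[6]=4,low[7]=?); scc=(scc[0]=?,scc[1]=0,scc[2]=?,scc[3]=?,scc[4]=1,scc[5]=?,scc[6]=2,scc[7]=?)
step 4: low=(low[0]=0,low[1]=1,low[2]=?,low[3]=?,low[4]=2,low[5]=3,low[6]=4,low[7]=?); scc=(scc[0]=?,scc[1]=0,scc[2]=?,scc[3]=?,scc[4]=1,scc[5]=3,scc[6]=2,scc[7]=?)
step 5: low=(low[0]=0,low[1]=1,low[2]=?,low[3]=?,low[4]=2,low[5]=3,low[6]=4,low[7]=?); scc=(scc[0]=4,scc[1]=0,scc[2]=?,scc[3]=?,scc[4]=1,scc[5]=3,scc[6]=2,scc[7]=?)
step 6: low=(low[0]=0,low[1]=1,low[2]=5,low[3]=?,low[4]=2,low[5]=3,low[6]=4,low[7]=?); scc=(scc[0]=4,scc[1]=0,scc[2]=5,scc[3]=?,scc[4]=1,scc[5]=3,scc[6]=2,scc[7]=?)
step 7: low=(low[0]=0,low[1]=1,low[2]=5,low[3]=6,low[4]=2,low[5]=3,low[6]=4,low[7]=6); scc=(scc[0]=4,scc[1]=0,scc[2]=5,scc[3]=?,scc[4]=1,scc[5]=3,scc[6]=2,scc[7]=?)
step 8: low=(low[0]=0,low[1]=1,low[2]=5,low[3]=6,low[4]=2,low[5]=3,low[6]=4,low[7]=6); scc=(scc[0]=4,scc[1]=0,scc[2]=5,scc[3]=6,scc[4]=1,scc[5]=3,scc[6]=2,scc[7]=6)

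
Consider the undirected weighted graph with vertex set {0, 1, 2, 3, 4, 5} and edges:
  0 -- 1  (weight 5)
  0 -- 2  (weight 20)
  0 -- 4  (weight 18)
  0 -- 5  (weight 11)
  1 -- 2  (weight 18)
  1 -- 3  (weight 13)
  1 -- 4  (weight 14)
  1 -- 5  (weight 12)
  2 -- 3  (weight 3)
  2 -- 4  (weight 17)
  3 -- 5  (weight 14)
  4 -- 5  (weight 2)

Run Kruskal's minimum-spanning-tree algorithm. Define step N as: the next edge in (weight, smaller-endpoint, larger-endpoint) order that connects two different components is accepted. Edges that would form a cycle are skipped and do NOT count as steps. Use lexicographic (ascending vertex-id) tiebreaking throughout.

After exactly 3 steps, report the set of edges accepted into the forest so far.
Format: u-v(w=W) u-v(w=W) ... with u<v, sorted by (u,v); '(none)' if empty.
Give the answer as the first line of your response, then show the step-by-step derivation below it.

0-1(w=5) 2-3(w=3) 4-5(w=2)

step 1: add edge 4-5 (w=2); MST = {4-5(w=2)}
step 2: add edge 2-3 (w=3); MST = {2-3(w=3) 4-5(w=2)}
step 3: add edge 0-1 (w=5); MST = {0-1(w=5) 2-3(w=3) 4-5(w=2)}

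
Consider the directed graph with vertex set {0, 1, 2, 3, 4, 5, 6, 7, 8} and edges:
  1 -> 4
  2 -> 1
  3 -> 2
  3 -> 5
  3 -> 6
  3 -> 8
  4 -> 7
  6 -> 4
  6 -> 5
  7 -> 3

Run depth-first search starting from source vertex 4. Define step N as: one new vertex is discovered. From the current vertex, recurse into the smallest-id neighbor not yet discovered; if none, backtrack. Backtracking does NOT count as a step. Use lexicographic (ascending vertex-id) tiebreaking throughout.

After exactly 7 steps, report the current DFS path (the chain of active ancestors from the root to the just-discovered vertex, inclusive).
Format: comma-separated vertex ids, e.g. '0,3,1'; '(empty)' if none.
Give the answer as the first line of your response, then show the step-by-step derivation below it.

4,7,3,6

step 1: discover 4; path=4; order=4
step 2: discover 7; path=4>7; order=4,7
step 3: discover 3; path=4>7>3; order=4,7,3
step 4: discover 2; path=4>7>3>2; order=4,7,3,2
step 5: discover 1; path=4>7>3>2>1; order=4,7,3,2,1
step 6: discover 5; path=4>7>3>5; order=4,7,3,2,1,5
step 7: discover 6; path=4>7>3>6; order=4,7,3,2,1,5,6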